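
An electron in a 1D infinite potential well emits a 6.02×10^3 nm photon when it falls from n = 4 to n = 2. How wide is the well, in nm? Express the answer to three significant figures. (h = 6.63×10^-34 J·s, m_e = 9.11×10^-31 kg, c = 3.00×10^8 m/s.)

The photon carries ΔE = hc/λ = 6.63×10^-34·3.00×10^8/6.02×10^-6 m = 3.304×10^-20 J.
Since ΔE = (4² − 2²)E_1, E_1 = 2.753×10^-21 J, and L = h/√(8m_eE_1) = 4.68×10^-9 m = 4.68 nm.

L = 4.68 nm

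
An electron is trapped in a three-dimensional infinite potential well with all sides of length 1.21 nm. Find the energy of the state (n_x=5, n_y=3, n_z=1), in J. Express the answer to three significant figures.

E = 1.44×10^-18 J

For a 3D rectangular well E = (h²/8m_e)·Σ n_i²/L_i² = (6.626×10^-34)²/(8·9.109×10^-31) · [5²/(1.21 nm)² + 3²/(1.21 nm)² + 1²/(1.21 nm)²].
Evaluating gives E = 1.44×10^-18 J.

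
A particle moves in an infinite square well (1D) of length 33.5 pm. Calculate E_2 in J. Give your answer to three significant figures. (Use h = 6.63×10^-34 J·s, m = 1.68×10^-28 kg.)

For an infinite well E_n = n²h²/(8mL²), so E_1 = h²/(8mL²) = (6.63×10^-34)²/(8·1.68×10^-28·(3.35×10^-11 m)²) = 2.914×10^-19 J.
Then E_2 = 2²·E_1 = 4·2.914×10^-19 J = 1.17×10^-18 J.

E_2 = 1.17×10^-18 J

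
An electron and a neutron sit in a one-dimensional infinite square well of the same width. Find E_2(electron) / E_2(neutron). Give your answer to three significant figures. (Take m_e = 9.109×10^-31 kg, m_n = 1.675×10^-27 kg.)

E_n ∝ 1/m at fixed n and L, so the ratio is m_n/m_e = 1.675×10^-27/9.109×10^-31 = 1.84×10^3.

1.84×10^3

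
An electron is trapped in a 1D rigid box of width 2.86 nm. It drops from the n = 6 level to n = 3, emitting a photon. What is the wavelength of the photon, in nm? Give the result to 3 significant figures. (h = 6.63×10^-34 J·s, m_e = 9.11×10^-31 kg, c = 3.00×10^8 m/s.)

λ = 999 nm

E_1 = h²/(8m_eL²) = 7.374×10^-21 J, so ΔE = (6² − 3²)E_1 = 1.991×10^-19 J.
λ = hc/ΔE = (6.63×10^-34·3.00×10^8)/1.991×10^-19 = 9.99×10^-7 m = 999 nm.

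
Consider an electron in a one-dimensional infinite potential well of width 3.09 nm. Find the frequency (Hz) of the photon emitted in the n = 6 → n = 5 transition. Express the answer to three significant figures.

f = 1.05×10^14 Hz

E_1 = h²/(8m_eL²) = 6.310×10^-21 J and ΔE = (6² − 5²)E_1 = 6.941×10^-20 J.
f = ΔE/h = 6.941×10^-20/6.626×10^-34 = 1.05×10^14 Hz.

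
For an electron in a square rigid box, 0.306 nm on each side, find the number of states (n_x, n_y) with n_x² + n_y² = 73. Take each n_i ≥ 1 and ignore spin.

The level has n_x² + n_y² = 73. The ordered positive-integer solutions are (3, 8), (8, 3).
That gives 2 states.

degeneracy = 2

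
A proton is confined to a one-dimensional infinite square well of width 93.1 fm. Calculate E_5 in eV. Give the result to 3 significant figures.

For an infinite well E_n = n²h²/(8m_pL²), so E_1 = h²/(8m_pL²) = (6.626×10^-34)²/(8·1.673×10^-27·(9.31×10^-14 m)²) = 3.785×10^-15 J.
Then E_5 = 5²·E_1 = 25·3.785×10^-15 J = 9.462×10^-14 J.
Converting, E_5 = 9.462×10^-14 J / (1.602×10^-19 J/eV) = 5.91×10^5 eV.

E_5 = 5.91×10^5 eV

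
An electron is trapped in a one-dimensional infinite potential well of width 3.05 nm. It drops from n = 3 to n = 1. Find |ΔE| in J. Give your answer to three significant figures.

|ΔE| = 5.18×10^-20 J

E_1 = h²/(8m_eL²) = 6.477×10^-21 J.
|ΔE| = |3² − 1²|·E_1 = 8·6.477×10^-21 J = 5.18×10^-20 J.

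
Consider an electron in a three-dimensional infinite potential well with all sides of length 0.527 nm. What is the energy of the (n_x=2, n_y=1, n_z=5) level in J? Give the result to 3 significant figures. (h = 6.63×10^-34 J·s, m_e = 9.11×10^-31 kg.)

For a 3D rectangular well E = (h²/8m_e)·Σ n_i²/L_i² = (6.63×10^-34)²/(8·9.11×10^-31) · [2²/(0.527 nm)² + 1²/(0.527 nm)² + 5²/(0.527 nm)²].
Evaluating gives E = 6.52×10^-18 J.

E = 6.52×10^-18 J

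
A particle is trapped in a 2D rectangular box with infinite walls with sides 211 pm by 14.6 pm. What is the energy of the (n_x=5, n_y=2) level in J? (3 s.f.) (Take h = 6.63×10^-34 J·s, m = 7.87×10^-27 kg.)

For a 2D rectangular well E = (h²/8m)·Σ n_i²/L_i² = (6.63×10^-34)²/(8·7.87×10^-27) · [5²/(211 pm)² + 2²/(14.6 pm)²].
Evaluating gives E = 1.35×10^-19 J.

E = 1.35×10^-19 J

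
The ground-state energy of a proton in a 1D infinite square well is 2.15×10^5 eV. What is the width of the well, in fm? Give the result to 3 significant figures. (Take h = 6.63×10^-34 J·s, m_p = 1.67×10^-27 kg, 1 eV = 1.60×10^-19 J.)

L = 30.9 fm

From E_n = n²h²/(8m_pL²), L = n·h/√(8m_pE_n).
E_1 = 2.15×10^5 eV = 3.440×10^-14 J, so L = 1·6.63×10^-34/√(8·1.67×10^-27·3.440×10^-14) = 3.09×10^-14 m = 30.9 fm.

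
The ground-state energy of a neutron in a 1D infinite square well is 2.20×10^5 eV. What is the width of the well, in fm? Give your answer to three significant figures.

L = 30.5 fm

From E_n = n²h²/(8m_nL²), L = n·h/√(8m_nE_n).
E_1 = 2.20×10^5 eV = 3.524×10^-14 J, so L = 1·6.626×10^-34/√(8·1.675×10^-27·3.524×10^-14) = 3.05×10^-14 m = 30.5 fm.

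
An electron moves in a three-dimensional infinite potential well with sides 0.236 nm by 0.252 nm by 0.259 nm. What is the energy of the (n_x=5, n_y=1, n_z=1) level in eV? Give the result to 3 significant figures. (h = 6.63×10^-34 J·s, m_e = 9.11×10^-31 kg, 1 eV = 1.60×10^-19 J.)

For a 3D rectangular well E = (h²/8m_e)·Σ n_i²/L_i² = (6.63×10^-34)²/(8·9.11×10^-31) · [5²/(0.236 nm)² + 1²/(0.252 nm)² + 1²/(0.259 nm)²].
Evaluating gives E = 2.892×10^-17 J = 181 eV.

E = 181 eV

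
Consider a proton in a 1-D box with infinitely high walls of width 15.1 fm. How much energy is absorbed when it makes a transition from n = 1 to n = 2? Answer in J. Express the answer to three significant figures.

E_1 = h²/(8m_pL²) = 1.439×10^-13 J.
|ΔE| = |1² − 2²|·E_1 = 3·1.439×10^-13 J = 4.32×10^-13 J.

|ΔE| = 4.32×10^-13 J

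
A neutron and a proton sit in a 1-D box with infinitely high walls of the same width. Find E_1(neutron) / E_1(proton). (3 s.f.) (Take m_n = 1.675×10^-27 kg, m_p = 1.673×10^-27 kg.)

0.999

E_n ∝ 1/m at fixed n and L, so the ratio is m_p/m_n = 1.673×10^-27/1.675×10^-27 = 0.999.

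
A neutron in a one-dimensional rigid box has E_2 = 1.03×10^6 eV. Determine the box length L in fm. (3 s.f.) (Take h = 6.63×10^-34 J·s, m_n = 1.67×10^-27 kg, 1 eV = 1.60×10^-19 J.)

From E_n = n²h²/(8m_nL²), L = n·h/√(8m_nE_n).
E_2 = 1.03×10^6 eV = 1.648×10^-13 J, so L = 2·6.63×10^-34/√(8·1.67×10^-27·1.648×10^-13) = 2.83×10^-14 m = 28.3 fm.

L = 28.3 fm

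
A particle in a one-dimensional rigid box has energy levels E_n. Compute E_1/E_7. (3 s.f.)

E_n ∝ n², so E_1/E_7 = 1²/7² = 1/49 = 0.0204.

0.0204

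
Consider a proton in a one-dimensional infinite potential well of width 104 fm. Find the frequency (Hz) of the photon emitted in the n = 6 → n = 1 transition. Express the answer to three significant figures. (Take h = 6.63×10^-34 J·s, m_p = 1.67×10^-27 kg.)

f = 1.61×10^20 Hz

E_1 = h²/(8m_pL²) = 3.042×10^-15 J and ΔE = (6² − 1²)E_1 = 1.065×10^-13 J.
f = ΔE/h = 1.065×10^-13/6.63×10^-34 = 1.61×10^20 Hz.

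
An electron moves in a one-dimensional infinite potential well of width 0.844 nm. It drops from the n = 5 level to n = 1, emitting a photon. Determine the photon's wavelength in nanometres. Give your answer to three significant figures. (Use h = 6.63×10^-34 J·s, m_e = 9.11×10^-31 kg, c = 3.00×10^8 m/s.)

E_1 = h²/(8m_eL²) = 8.467×10^-20 J, so ΔE = (5² − 1²)E_1 = 2.032×10^-18 J.
λ = hc/ΔE = (6.63×10^-34·3.00×10^8)/2.032×10^-18 = 9.79×10^-8 m = 97.9 nm.

λ = 97.9 nm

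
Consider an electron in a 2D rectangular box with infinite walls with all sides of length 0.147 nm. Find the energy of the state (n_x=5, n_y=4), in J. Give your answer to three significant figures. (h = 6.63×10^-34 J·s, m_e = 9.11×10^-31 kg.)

For a 2D rectangular well E = (h²/8m_e)·Σ n_i²/L_i² = (6.63×10^-34)²/(8·9.11×10^-31) · [5²/(0.147 nm)² + 4²/(0.147 nm)²].
Evaluating gives E = 1.14×10^-16 J.

E = 1.14×10^-16 J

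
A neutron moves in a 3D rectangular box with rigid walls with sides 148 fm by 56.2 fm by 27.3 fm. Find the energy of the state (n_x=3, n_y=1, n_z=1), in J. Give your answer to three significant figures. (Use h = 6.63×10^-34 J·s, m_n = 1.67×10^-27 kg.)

E = 6.81×10^-14 J

For a 3D rectangular well E = (h²/8m_n)·Σ n_i²/L_i² = (6.63×10^-34)²/(8·1.67×10^-27) · [3²/(148 fm)² + 1²/(56.2 fm)² + 1²/(27.3 fm)²].
Evaluating gives E = 6.81×10^-14 J.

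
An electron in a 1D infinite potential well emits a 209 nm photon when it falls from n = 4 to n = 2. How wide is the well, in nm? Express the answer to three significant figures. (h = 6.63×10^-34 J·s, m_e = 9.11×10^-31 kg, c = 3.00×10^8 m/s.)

The photon carries ΔE = hc/λ = 6.63×10^-34·3.00×10^8/2.09×10^-7 m = 9.517×10^-19 J.
Since ΔE = (4² − 2²)E_1, E_1 = 7.931×10^-20 J, and L = h/√(8m_eE_1) = 8.72×10^-10 m = 0.872 nm.

L = 0.872 nm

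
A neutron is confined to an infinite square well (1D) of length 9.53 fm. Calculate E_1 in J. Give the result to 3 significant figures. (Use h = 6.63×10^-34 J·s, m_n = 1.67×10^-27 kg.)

For an infinite well E_n = n²h²/(8m_nL²), so E_1 = h²/(8m_nL²) = (6.63×10^-34)²/(8·1.67×10^-27·(9.53×10^-15 m)²) = 3.623×10^-13 J.

E_1 = 3.62×10^-13 J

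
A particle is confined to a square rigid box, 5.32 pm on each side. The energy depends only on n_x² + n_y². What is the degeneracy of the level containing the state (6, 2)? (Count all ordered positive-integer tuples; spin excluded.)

degeneracy = 2

The level has n_x² + n_y² = 40. The ordered positive-integer solutions are (2, 6), (6, 2).
That gives 2 states.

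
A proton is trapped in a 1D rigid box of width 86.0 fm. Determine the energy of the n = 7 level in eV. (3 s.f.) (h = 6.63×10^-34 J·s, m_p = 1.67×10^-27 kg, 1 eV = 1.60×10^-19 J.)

E_7 = 1.36×10^6 eV

For an infinite well E_n = n²h²/(8m_pL²), so E_1 = h²/(8m_pL²) = (6.63×10^-34)²/(8·1.67×10^-27·(8.60×10^-14 m)²) = 4.449×10^-15 J.
Then E_7 = 7²·E_1 = 49·4.449×10^-15 J = 2.180×10^-13 J.
Converting, E_7 = 2.180×10^-13 J / (1.60×10^-19 J/eV) = 1.36×10^6 eV.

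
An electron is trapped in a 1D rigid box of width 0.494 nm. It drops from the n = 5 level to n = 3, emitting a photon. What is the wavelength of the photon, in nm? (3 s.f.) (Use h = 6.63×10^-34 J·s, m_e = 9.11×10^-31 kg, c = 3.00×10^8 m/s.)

E_1 = h²/(8m_eL²) = 2.472×10^-19 J, so ΔE = (5² − 3²)E_1 = 3.955×10^-18 J.
λ = hc/ΔE = (6.63×10^-34·3.00×10^8)/3.955×10^-18 = 5.03×10^-8 m = 50.3 nm.

λ = 50.3 nm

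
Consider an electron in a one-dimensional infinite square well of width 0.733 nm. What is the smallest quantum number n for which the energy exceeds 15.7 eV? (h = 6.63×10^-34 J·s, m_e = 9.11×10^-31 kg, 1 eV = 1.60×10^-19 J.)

E_1 = h²/(8m_eL²) = 1.123×10^-19 J = 0.7019 eV.
Need n² > 15.7/0.7019 = 22.37, i.e. n > 4.730.
The smallest integer satisfying this is n = 5.

n = 5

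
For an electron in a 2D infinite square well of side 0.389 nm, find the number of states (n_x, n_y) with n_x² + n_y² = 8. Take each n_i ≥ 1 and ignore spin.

degeneracy = 1

The level has n_x² + n_y² = 8. The ordered positive-integer solutions are (2, 2).
That gives 1 state.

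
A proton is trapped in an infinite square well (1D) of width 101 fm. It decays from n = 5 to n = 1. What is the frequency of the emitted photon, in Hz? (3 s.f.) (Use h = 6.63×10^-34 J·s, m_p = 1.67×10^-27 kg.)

E_1 = h²/(8m_pL²) = 3.225×10^-15 J and ΔE = (5² − 1²)E_1 = 7.740×10^-14 J.
f = ΔE/h = 7.740×10^-14/6.63×10^-34 = 1.17×10^20 Hz.

f = 1.17×10^20 Hz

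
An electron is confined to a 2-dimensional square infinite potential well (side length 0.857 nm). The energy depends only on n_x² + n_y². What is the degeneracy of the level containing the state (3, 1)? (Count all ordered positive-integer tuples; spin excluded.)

The level has n_x² + n_y² = 10. The ordered positive-integer solutions are (1, 3), (3, 1).
That gives 2 states.

degeneracy = 2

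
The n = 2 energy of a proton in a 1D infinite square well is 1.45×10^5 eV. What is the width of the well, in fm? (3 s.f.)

L = 75.2 fm

From E_n = n²h²/(8m_pL²), L = n·h/√(8m_pE_n).
E_2 = 1.45×10^5 eV = 2.323×10^-14 J, so L = 2·6.626×10^-34/√(8·1.673×10^-27·2.323×10^-14) = 7.52×10^-14 m = 75.2 fm.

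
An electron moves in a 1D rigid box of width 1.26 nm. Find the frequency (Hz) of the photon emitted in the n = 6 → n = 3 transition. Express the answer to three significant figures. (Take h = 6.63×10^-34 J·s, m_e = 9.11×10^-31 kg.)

E_1 = h²/(8m_eL²) = 3.799×10^-20 J and ΔE = (6² − 3²)E_1 = 1.026×10^-18 J.
f = ΔE/h = 1.026×10^-18/6.63×10^-34 = 1.55×10^15 Hz.

f = 1.55×10^15 Hz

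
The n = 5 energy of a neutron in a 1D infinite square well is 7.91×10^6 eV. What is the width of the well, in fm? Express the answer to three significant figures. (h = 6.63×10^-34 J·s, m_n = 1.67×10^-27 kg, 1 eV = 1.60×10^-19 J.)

L = 25.5 fm

From E_n = n²h²/(8m_nL²), L = n·h/√(8m_nE_n).
E_5 = 7.91×10^6 eV = 1.266×10^-12 J, so L = 5·6.63×10^-34/√(8·1.67×10^-27·1.266×10^-12) = 2.55×10^-14 m = 25.5 fm.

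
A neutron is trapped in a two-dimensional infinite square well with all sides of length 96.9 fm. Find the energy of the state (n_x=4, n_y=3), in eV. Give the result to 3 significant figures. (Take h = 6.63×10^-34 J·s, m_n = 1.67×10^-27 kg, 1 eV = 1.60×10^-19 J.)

For a 2D rectangular well E = (h²/8m_n)·Σ n_i²/L_i² = (6.63×10^-34)²/(8·1.67×10^-27) · [4²/(96.9 fm)² + 3²/(96.9 fm)²].
Evaluating gives E = 8.760×10^-14 J = 5.48×10^5 eV.

E = 5.48×10^5 eV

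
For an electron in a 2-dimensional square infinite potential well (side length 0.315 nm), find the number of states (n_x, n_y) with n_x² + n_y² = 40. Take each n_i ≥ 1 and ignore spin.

degeneracy = 2

The level has n_x² + n_y² = 40. The ordered positive-integer solutions are (2, 6), (6, 2).
That gives 2 states.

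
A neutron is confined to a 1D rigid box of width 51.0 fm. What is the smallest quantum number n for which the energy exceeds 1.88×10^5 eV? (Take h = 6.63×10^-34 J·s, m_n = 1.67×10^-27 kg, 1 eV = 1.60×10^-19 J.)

E_1 = h²/(8m_nL²) = 1.265×10^-14 J = 7.906×10^4 eV.
Need n² > 1.88×10^5/7.906×10^4 = 2.378, i.e. n > 1.542.
The smallest integer satisfying this is n = 2.

n = 2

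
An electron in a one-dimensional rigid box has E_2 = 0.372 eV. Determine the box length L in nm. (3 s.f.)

From E_n = n²h²/(8m_eL²), L = n·h/√(8m_eE_n).
E_2 = 0.372 eV = 5.959×10^-20 J, so L = 2·6.626×10^-34/√(8·9.109×10^-31·5.959×10^-20) = 2.01×10^-9 m = 2.01 nm.

L = 2.01 nm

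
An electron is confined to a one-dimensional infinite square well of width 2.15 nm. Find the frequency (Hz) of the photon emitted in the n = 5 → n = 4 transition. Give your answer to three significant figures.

f = 1.77×10^14 Hz

E_1 = h²/(8m_eL²) = 1.303×10^-20 J and ΔE = (5² − 4²)E_1 = 1.173×10^-19 J.
f = ΔE/h = 1.173×10^-19/6.626×10^-34 = 1.77×10^14 Hz.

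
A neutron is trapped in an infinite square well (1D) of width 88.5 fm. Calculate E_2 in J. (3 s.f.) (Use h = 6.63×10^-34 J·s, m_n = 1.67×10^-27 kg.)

For an infinite well E_n = n²h²/(8m_nL²), so E_1 = h²/(8m_nL²) = (6.63×10^-34)²/(8·1.67×10^-27·(8.85×10^-14 m)²) = 4.201×10^-15 J.
Then E_2 = 2²·E_1 = 4·4.201×10^-15 J = 1.68×10^-14 J.

E_2 = 1.68×10^-14 J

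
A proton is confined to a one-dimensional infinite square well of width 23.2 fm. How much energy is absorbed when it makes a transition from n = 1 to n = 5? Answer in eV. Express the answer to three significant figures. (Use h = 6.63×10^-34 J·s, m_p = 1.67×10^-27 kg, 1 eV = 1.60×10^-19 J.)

|ΔE| = 9.17×10^6 eV

E_1 = h²/(8m_pL²) = 6.113×10^-14 J.
|ΔE| = |1² − 5²|·E_1 = 24·6.113×10^-14 J = 1.467×10^-12 J = 9.17×10^6 eV.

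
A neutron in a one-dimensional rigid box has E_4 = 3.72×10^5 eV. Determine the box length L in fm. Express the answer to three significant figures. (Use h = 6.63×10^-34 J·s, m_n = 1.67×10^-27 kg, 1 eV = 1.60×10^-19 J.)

From E_n = n²h²/(8m_nL²), L = n·h/√(8m_nE_n).
E_4 = 3.72×10^5 eV = 5.952×10^-14 J, so L = 4·6.63×10^-34/√(8·1.67×10^-27·5.952×10^-14) = 9.40×10^-14 m = 94.0 fm.

L = 94.0 fm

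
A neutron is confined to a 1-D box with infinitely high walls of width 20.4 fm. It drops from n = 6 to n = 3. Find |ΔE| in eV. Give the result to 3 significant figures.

|ΔE| = 1.33×10^7 eV

E_1 = h²/(8m_nL²) = 7.873×10^-14 J.
|ΔE| = |6² − 3²|·E_1 = 27·7.873×10^-14 J = 2.126×10^-12 J = 1.33×10^7 eV.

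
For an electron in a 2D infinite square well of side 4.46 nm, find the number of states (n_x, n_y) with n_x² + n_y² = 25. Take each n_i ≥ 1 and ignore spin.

The level has n_x² + n_y² = 25. The ordered positive-integer solutions are (3, 4), (4, 3).
That gives 2 states.

degeneracy = 2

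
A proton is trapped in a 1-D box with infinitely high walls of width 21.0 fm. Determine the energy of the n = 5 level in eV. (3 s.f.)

For an infinite well E_n = n²h²/(8m_pL²), so E_1 = h²/(8m_pL²) = (6.626×10^-34)²/(8·1.673×10^-27·(2.10×10^-14 m)²) = 7.438×10^-14 J.
Then E_5 = 5²·E_1 = 25·7.438×10^-14 J = 1.859×10^-12 J.
Converting, E_5 = 1.859×10^-12 J / (1.602×10^-19 J/eV) = 1.16×10^7 eV.

E_5 = 1.16×10^7 eV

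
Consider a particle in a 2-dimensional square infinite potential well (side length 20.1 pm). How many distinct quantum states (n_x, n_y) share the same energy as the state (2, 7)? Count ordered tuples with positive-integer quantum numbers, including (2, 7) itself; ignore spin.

degeneracy = 2

The level has n_x² + n_y² = 53. The ordered positive-integer solutions are (2, 7), (7, 2).
That gives 2 states.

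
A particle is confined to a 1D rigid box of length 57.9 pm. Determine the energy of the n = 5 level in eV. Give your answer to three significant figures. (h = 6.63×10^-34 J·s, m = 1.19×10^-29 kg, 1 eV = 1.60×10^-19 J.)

For an infinite well E_n = n²h²/(8mL²), so E_1 = h²/(8mL²) = (6.63×10^-34)²/(8·1.19×10^-29·(5.79×10^-11 m)²) = 1.377×10^-18 J.
Then E_5 = 5²·E_1 = 25·1.377×10^-18 J = 3.442×10^-17 J.
Converting, E_5 = 3.442×10^-17 J / (1.60×10^-19 J/eV) = 215 eV.

E_5 = 215 eV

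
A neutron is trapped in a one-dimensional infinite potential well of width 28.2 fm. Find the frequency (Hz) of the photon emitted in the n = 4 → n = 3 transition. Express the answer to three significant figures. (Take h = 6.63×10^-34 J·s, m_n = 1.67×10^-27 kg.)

f = 4.37×10^20 Hz

E_1 = h²/(8m_nL²) = 4.137×10^-14 J and ΔE = (4² − 3²)E_1 = 2.896×10^-13 J.
f = ΔE/h = 2.896×10^-13/6.63×10^-34 = 4.37×10^20 Hz.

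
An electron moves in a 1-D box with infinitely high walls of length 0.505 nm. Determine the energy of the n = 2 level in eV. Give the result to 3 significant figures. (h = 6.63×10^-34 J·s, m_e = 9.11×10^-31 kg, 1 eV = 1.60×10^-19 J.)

E_2 = 5.91 eV

For an infinite well E_n = n²h²/(8m_eL²), so E_1 = h²/(8m_eL²) = (6.63×10^-34)²/(8·9.11×10^-31·(5.05×10^-10 m)²) = 2.365×10^-19 J.
Then E_2 = 2²·E_1 = 4·2.365×10^-19 J = 9.460×10^-19 J.
Converting, E_2 = 9.460×10^-19 J / (1.60×10^-19 J/eV) = 5.91 eV.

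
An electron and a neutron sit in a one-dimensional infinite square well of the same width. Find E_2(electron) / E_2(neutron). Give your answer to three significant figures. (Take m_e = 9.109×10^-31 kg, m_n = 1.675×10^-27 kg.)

1.84×10^3

E_n ∝ 1/m at fixed n and L, so the ratio is m_n/m_e = 1.675×10^-27/9.109×10^-31 = 1.84×10^3.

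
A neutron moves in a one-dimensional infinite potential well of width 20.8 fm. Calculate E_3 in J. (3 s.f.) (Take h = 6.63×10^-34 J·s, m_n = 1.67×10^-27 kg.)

For an infinite well E_n = n²h²/(8m_nL²), so E_1 = h²/(8m_nL²) = (6.63×10^-34)²/(8·1.67×10^-27·(2.08×10^-14 m)²) = 7.605×10^-14 J.
Then E_3 = 3²·E_1 = 9·7.605×10^-14 J = 6.84×10^-13 J.

E_3 = 6.84×10^-13 J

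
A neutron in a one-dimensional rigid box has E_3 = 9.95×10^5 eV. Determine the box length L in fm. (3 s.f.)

From E_n = n²h²/(8m_nL²), L = n·h/√(8m_nE_n).
E_3 = 9.95×10^5 eV = 1.594×10^-13 J, so L = 3·6.626×10^-34/√(8·1.675×10^-27·1.594×10^-13) = 4.30×10^-14 m = 43.0 fm.

L = 43.0 fm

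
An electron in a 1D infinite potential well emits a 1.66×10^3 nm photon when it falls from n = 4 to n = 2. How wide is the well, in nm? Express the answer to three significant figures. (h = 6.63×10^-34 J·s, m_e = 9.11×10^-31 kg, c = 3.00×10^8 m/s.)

L = 2.46 nm

The photon carries ΔE = hc/λ = 6.63×10^-34·3.00×10^8/1.66×10^-6 m = 1.198×10^-19 J.
Since ΔE = (4² − 2²)E_1, E_1 = 9.983×10^-21 J, and L = h/√(8m_eE_1) = 2.46×10^-9 m = 2.46 nm.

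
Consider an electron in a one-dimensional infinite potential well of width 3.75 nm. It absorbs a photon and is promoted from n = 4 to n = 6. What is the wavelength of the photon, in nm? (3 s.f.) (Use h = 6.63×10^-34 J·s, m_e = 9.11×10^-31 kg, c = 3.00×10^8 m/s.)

λ = 2.32×10^3 nm

E_1 = h²/(8m_eL²) = 4.289×10^-21 J, so ΔE = (6² − 4²)E_1 = 8.578×10^-20 J.
λ = hc/ΔE = (6.63×10^-34·3.00×10^8)/8.578×10^-20 = 2.32×10^-6 m = 2.32×10^3 nm.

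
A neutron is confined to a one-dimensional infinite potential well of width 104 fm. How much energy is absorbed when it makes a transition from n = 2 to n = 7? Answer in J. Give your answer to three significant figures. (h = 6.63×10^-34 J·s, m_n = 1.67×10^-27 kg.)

E_1 = h²/(8m_nL²) = 3.042×10^-15 J.
|ΔE| = |2² − 7²|·E_1 = 45·3.042×10^-15 J = 1.37×10^-13 J.

|ΔE| = 1.37×10^-13 J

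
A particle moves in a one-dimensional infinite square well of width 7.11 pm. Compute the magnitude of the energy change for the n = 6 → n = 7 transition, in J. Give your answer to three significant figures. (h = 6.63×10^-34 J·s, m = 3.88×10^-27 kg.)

E_1 = h²/(8mL²) = 2.801×10^-19 J.
|ΔE| = |6² − 7²|·E_1 = 13·2.801×10^-19 J = 3.64×10^-18 J.

|ΔE| = 3.64×10^-18 J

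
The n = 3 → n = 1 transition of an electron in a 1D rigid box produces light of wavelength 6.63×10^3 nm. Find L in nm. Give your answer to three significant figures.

L = 4.01 nm

The photon carries ΔE = hc/λ = 6.626×10^-34·2.998×10^8/6.63×10^-6 m = 2.996×10^-20 J.
Since ΔE = (3² − 1²)E_1, E_1 = 3.745×10^-21 J, and L = h/√(8m_eE_1) = 4.01×10^-9 m = 4.01 nm.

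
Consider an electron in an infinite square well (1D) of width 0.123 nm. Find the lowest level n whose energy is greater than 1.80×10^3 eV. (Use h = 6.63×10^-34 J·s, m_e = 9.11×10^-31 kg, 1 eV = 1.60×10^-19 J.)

n = 9

E_1 = h²/(8m_eL²) = 3.987×10^-18 J = 24.92 eV.
Need n² > 1.80×10^3/24.92 = 72.23, i.e. n > 8.499.
The smallest integer satisfying this is n = 9.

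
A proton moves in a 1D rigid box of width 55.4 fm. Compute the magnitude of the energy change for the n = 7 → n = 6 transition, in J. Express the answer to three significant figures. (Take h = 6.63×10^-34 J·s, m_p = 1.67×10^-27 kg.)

|ΔE| = 1.39×10^-13 J

E_1 = h²/(8m_pL²) = 1.072×10^-14 J.
|ΔE| = |7² − 6²|·E_1 = 13·1.072×10^-14 J = 1.39×10^-13 J.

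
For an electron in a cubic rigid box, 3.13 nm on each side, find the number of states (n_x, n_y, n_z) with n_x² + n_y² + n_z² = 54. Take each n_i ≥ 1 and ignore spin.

degeneracy = 12

The level has n_x² + n_y² + n_z² = 54. The ordered positive-integer solutions are (1, 2, 7), (1, 7, 2), (2, 1, 7), (2, 5, 5), (2, 7, 1), (3, 3, 6), (3, 6, 3), (5, 2, 5), (5, 5, 2), (6, 3, 3), (7, 1, 2), (7, 2, 1).
That gives 12 states.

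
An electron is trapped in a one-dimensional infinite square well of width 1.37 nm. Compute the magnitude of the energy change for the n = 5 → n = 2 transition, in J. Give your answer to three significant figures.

E_1 = h²/(8m_eL²) = 3.210×10^-20 J.
|ΔE| = |5² − 2²|·E_1 = 21·3.210×10^-20 J = 6.74×10^-19 J.

|ΔE| = 6.74×10^-19 J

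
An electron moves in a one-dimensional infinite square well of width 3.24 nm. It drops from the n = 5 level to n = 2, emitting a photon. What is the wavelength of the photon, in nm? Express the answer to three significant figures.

E_1 = h²/(8m_eL²) = 5.739×10^-21 J, so ΔE = (5² − 2²)E_1 = 1.205×10^-19 J.
λ = hc/ΔE = (6.626×10^-34·2.998×10^8)/1.205×10^-19 = 1.65×10^-6 m = 1.65×10^3 nm.

λ = 1.65×10^3 nm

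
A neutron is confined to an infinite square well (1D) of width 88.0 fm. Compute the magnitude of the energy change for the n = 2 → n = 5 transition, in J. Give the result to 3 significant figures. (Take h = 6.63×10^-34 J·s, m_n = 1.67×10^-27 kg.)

E_1 = h²/(8m_nL²) = 4.249×10^-15 J.
|ΔE| = |2² − 5²|·E_1 = 21·4.249×10^-15 J = 8.92×10^-14 J.

|ΔE| = 8.92×10^-14 J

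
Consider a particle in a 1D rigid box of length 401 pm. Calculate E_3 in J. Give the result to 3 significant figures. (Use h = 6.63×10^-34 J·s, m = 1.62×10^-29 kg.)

For an infinite well E_n = n²h²/(8mL²), so E_1 = h²/(8mL²) = (6.63×10^-34)²/(8·1.62×10^-29·(4.01×10^-10 m)²) = 2.109×10^-20 J.
Then E_3 = 3²·E_1 = 9·2.109×10^-20 J = 1.90×10^-19 J.

E_3 = 1.90×10^-19 J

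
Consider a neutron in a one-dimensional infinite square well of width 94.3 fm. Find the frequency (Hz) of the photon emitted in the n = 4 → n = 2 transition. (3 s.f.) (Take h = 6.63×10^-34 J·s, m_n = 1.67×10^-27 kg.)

f = 6.70×10^19 Hz

E_1 = h²/(8m_nL²) = 3.700×10^-15 J and ΔE = (4² − 2²)E_1 = 4.440×10^-14 J.
f = ΔE/h = 4.440×10^-14/6.63×10^-34 = 6.70×10^19 Hz.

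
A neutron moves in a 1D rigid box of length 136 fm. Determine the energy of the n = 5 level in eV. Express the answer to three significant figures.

For an infinite well E_n = n²h²/(8m_nL²), so E_1 = h²/(8m_nL²) = (6.626×10^-34)²/(8·1.675×10^-27·(1.36×10^-13 m)²) = 1.771×10^-15 J.
Then E_5 = 5²·E_1 = 25·1.771×10^-15 J = 4.427×10^-14 J.
Converting, E_5 = 4.427×10^-14 J / (1.602×10^-19 J/eV) = 2.76×10^5 eV.

E_5 = 2.76×10^5 eV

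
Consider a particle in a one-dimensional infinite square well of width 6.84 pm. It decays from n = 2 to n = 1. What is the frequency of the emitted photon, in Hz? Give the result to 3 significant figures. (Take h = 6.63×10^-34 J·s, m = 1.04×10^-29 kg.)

E_1 = h²/(8mL²) = 1.129×10^-16 J and ΔE = (2² − 1²)E_1 = 3.387×10^-16 J.
f = ΔE/h = 3.387×10^-16/6.63×10^-34 = 5.11×10^17 Hz.

f = 5.11×10^17 Hz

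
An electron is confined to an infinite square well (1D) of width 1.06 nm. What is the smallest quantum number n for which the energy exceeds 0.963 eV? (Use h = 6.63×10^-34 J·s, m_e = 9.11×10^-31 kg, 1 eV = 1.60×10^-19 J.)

n = 2

E_1 = h²/(8m_eL²) = 5.368×10^-20 J = 0.3355 eV.
Need n² > 0.963/0.3355 = 2.870, i.e. n > 1.694.
The smallest integer satisfying this is n = 2.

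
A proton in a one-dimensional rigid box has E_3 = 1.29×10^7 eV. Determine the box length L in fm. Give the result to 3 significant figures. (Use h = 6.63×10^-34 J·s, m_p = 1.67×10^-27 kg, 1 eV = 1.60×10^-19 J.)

From E_n = n²h²/(8m_pL²), L = n·h/√(8m_pE_n).
E_3 = 1.29×10^7 eV = 2.064×10^-12 J, so L = 3·6.63×10^-34/√(8·1.67×10^-27·2.064×10^-12) = 1.20×10^-14 m = 12.0 fm.

L = 12.0 fm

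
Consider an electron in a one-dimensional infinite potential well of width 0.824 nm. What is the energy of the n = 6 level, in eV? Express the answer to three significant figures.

For an infinite well E_n = n²h²/(8m_eL²), so E_1 = h²/(8m_eL²) = (6.626×10^-34)²/(8·9.109×10^-31·(8.24×10^-10 m)²) = 8.873×10^-20 J.
Then E_6 = 6²·E_1 = 36·8.873×10^-20 J = 3.194×10^-18 J.
Converting, E_6 = 3.194×10^-18 J / (1.602×10^-19 J/eV) = 19.9 eV.

E_6 = 19.9 eV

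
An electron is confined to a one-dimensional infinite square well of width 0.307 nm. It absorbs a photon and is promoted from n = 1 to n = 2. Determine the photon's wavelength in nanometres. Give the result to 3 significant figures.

λ = 104 nm

E_1 = h²/(8m_eL²) = 6.392×10^-19 J, so ΔE = (2² − 1²)E_1 = 1.918×10^-18 J.
λ = hc/ΔE = (6.626×10^-34·2.998×10^8)/1.918×10^-18 = 1.04×10^-7 m = 104 nm.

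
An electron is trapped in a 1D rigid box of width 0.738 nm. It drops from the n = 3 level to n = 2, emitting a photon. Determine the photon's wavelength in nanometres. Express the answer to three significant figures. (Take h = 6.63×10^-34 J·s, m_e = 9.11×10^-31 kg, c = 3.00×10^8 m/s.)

λ = 359 nm

E_1 = h²/(8m_eL²) = 1.107×10^-19 J, so ΔE = (3² − 2²)E_1 = 5.535×10^-19 J.
λ = hc/ΔE = (6.63×10^-34·3.00×10^8)/5.535×10^-19 = 3.59×10^-7 m = 359 nm.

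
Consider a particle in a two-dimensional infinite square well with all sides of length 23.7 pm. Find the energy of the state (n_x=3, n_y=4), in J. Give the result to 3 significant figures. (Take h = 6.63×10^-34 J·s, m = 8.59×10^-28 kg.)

For a 2D rectangular well E = (h²/8m)·Σ n_i²/L_i² = (6.63×10^-34)²/(8·8.59×10^-28) · [3²/(23.7 pm)² + 4²/(23.7 pm)²].
Evaluating gives E = 2.85×10^-18 J.

E = 2.85×10^-18 J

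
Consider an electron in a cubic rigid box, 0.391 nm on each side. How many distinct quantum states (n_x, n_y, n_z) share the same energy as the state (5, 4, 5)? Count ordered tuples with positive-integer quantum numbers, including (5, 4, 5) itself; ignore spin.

degeneracy = 12

The level has n_x² + n_y² + n_z² = 66. The ordered positive-integer solutions are (1, 1, 8), (1, 4, 7), (1, 7, 4), (1, 8, 1), (4, 1, 7), (4, 5, 5), (4, 7, 1), (5, 4, 5), (5, 5, 4), (7, 1, 4), (7, 4, 1), (8, 1, 1).
That gives 12 states.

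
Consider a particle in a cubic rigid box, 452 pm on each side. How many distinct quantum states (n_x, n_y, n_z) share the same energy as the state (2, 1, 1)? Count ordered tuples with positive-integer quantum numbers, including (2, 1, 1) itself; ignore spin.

The level has n_x² + n_y² + n_z² = 6. The ordered positive-integer solutions are (1, 1, 2), (1, 2, 1), (2, 1, 1).
That gives 3 states.

degeneracy = 3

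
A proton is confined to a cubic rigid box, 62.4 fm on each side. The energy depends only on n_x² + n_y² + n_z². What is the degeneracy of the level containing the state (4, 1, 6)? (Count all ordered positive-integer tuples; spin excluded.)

degeneracy = 6

The level has n_x² + n_y² + n_z² = 53. The ordered positive-integer solutions are (1, 4, 6), (1, 6, 4), (4, 1, 6), (4, 6, 1), (6, 1, 4), (6, 4, 1).
That gives 6 states.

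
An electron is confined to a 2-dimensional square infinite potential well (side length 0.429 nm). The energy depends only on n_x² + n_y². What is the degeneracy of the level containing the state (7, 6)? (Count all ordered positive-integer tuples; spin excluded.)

The level has n_x² + n_y² = 85. The ordered positive-integer solutions are (2, 9), (6, 7), (7, 6), (9, 2).
That gives 4 states.

degeneracy = 4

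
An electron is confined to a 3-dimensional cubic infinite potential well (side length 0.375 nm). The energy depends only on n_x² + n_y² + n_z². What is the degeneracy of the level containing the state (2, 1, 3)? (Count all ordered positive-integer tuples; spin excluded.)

The level has n_x² + n_y² + n_z² = 14. The ordered positive-integer solutions are (1, 2, 3), (1, 3, 2), (2, 1, 3), (2, 3, 1), (3, 1, 2), (3, 2, 1).
That gives 6 states.

degeneracy = 6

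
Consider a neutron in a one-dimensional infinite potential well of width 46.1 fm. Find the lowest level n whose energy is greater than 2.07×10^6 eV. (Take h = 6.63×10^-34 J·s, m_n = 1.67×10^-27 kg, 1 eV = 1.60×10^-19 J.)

E_1 = h²/(8m_nL²) = 1.548×10^-14 J = 9.675×10^4 eV.
Need n² > 2.07×10^6/9.675×10^4 = 21.40, i.e. n > 4.626.
The smallest integer satisfying this is n = 5.

n = 5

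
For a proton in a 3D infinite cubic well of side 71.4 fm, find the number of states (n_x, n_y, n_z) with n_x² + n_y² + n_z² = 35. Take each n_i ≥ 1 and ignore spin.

The level has n_x² + n_y² + n_z² = 35. The ordered positive-integer solutions are (1, 3, 5), (1, 5, 3), (3, 1, 5), (3, 5, 1), (5, 1, 3), (5, 3, 1).
That gives 6 states.

degeneracy = 6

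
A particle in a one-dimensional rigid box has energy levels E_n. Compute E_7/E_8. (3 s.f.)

0.766

E_n ∝ n², so E_7/E_8 = 7²/8² = 49/64 = 0.766.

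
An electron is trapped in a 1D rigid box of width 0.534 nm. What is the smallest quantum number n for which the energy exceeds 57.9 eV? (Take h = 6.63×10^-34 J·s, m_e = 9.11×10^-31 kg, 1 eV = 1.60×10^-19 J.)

n = 7

E_1 = h²/(8m_eL²) = 2.115×10^-19 J = 1.322 eV.
Need n² > 57.9/1.322 = 43.80, i.e. n > 6.618.
The smallest integer satisfying this is n = 7.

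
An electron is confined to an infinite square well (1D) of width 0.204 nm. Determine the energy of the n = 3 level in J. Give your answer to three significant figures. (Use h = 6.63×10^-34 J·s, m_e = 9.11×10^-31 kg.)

E_3 = 1.30×10^-17 J

For an infinite well E_n = n²h²/(8m_eL²), so E_1 = h²/(8m_eL²) = (6.63×10^-34)²/(8·9.11×10^-31·(2.04×10^-10 m)²) = 1.449×10^-18 J.
Then E_3 = 3²·E_1 = 9·1.449×10^-18 J = 1.30×10^-17 J.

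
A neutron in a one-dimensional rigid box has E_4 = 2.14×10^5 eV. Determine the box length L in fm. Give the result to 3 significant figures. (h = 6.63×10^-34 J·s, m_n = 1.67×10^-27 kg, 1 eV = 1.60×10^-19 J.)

L = 124 fm

From E_n = n²h²/(8m_nL²), L = n·h/√(8m_nE_n).
E_4 = 2.14×10^5 eV = 3.424×10^-14 J, so L = 4·6.63×10^-34/√(8·1.67×10^-27·3.424×10^-14) = 1.24×10^-13 m = 124 fm.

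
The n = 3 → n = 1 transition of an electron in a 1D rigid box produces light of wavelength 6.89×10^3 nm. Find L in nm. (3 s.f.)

The photon carries ΔE = hc/λ = 6.626×10^-34·2.998×10^8/6.89×10^-6 m = 2.883×10^-20 J.
Since ΔE = (3² − 1²)E_1, E_1 = 3.604×10^-21 J, and L = h/√(8m_eE_1) = 4.09×10^-9 m = 4.09 nm.

L = 4.09 nm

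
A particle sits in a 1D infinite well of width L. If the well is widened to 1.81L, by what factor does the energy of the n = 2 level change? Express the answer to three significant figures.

E_n ∝ 1/L², so the energy scales by 1/1.81² = 0.305.

0.305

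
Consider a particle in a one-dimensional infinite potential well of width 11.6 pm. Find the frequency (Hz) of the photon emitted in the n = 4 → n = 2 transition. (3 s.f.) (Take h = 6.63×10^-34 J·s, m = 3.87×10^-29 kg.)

E_1 = h²/(8mL²) = 1.055×10^-17 J and ΔE = (4² − 2²)E_1 = 1.266×10^-16 J.
f = ΔE/h = 1.266×10^-16/6.63×10^-34 = 1.91×10^17 Hz.

f = 1.91×10^17 Hz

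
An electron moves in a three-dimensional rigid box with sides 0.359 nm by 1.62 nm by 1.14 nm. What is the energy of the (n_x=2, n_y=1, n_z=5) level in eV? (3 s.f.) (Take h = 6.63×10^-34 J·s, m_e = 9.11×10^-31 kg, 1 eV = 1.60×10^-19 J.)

E = 19.1 eV

For a 3D rectangular well E = (h²/8m_e)·Σ n_i²/L_i² = (6.63×10^-34)²/(8·9.11×10^-31) · [2²/(0.359 nm)² + 1²/(1.62 nm)² + 5²/(1.14 nm)²].
Evaluating gives E = 3.055×10^-18 J = 19.1 eV.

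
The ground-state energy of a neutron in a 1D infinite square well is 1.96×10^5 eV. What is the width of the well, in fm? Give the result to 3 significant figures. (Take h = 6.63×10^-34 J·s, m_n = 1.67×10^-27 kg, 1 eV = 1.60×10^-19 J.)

From E_n = n²h²/(8m_nL²), L = n·h/√(8m_nE_n).
E_1 = 1.96×10^5 eV = 3.136×10^-14 J, so L = 1·6.63×10^-34/√(8·1.67×10^-27·3.136×10^-14) = 3.24×10^-14 m = 32.4 fm.

L = 32.4 fm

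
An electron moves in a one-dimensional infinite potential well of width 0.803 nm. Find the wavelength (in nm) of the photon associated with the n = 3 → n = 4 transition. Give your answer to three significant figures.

E_1 = h²/(8m_eL²) = 9.344×10^-20 J, so ΔE = (4² − 3²)E_1 = 6.541×10^-19 J.
λ = hc/ΔE = (6.626×10^-34·2.998×10^8)/6.541×10^-19 = 3.04×10^-7 m = 304 nm.

λ = 304 nm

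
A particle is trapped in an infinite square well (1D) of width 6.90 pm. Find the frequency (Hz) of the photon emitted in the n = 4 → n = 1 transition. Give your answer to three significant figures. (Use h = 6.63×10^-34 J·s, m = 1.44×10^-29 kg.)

E_1 = h²/(8mL²) = 8.014×10^-17 J and ΔE = (4² − 1²)E_1 = 1.202×10^-15 J.
f = ΔE/h = 1.202×10^-15/6.63×10^-34 = 1.81×10^18 Hz.

f = 1.81×10^18 Hz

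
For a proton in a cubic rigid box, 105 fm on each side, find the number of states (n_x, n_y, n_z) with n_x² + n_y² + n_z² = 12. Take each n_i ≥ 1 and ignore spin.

The level has n_x² + n_y² + n_z² = 12. The ordered positive-integer solutions are (2, 2, 2).
That gives 1 state.

degeneracy = 1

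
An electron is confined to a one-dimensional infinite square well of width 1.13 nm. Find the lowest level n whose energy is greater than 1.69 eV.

n = 3

E_1 = h²/(8m_eL²) = 4.718×10^-20 J = 0.2945 eV.
Need n² > 1.69/0.2945 = 5.739, i.e. n > 2.396.
The smallest integer satisfying this is n = 3.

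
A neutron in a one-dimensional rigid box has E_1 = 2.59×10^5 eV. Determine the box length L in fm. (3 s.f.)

From E_n = n²h²/(8m_nL²), L = n·h/√(8m_nE_n).
E_1 = 2.59×10^5 eV = 4.149×10^-14 J, so L = 1·6.626×10^-34/√(8·1.675×10^-27·4.149×10^-14) = 2.81×10^-14 m = 28.1 fm.

L = 28.1 fm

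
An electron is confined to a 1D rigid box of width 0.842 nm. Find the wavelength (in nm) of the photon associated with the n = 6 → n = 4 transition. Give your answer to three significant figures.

E_1 = h²/(8m_eL²) = 8.498×10^-20 J, so ΔE = (6² − 4²)E_1 = 1.700×10^-18 J.
λ = hc/ΔE = (6.626×10^-34·2.998×10^8)/1.700×10^-18 = 1.17×10^-7 m = 117 nm.

λ = 117 nm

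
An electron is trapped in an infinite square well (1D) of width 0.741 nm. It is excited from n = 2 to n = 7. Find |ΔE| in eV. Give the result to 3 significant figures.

E_1 = h²/(8m_eL²) = 1.097×10^-19 J.
|ΔE| = |2² − 7²|·E_1 = 45·1.097×10^-19 J = 4.937×10^-18 J = 30.8 eV.

|ΔE| = 30.8 eV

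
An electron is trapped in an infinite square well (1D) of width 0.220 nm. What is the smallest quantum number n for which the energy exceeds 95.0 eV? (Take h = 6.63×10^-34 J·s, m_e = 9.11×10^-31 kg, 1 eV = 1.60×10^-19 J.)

E_1 = h²/(8m_eL²) = 1.246×10^-18 J = 7.788 eV.
Need n² > 95.0/7.788 = 12.20, i.e. n > 3.493.
The smallest integer satisfying this is n = 4.

n = 4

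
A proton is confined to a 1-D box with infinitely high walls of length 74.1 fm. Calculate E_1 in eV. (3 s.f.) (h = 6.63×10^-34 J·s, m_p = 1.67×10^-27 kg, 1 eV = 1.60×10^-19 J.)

E_1 = 3.75×10^4 eV

For an infinite well E_n = n²h²/(8m_pL²), so E_1 = h²/(8m_pL²) = (6.63×10^-34)²/(8·1.67×10^-27·(7.41×10^-14 m)²) = 5.992×10^-15 J.
Converting, E_1 = 5.992×10^-15 J / (1.60×10^-19 J/eV) = 3.75×10^4 eV.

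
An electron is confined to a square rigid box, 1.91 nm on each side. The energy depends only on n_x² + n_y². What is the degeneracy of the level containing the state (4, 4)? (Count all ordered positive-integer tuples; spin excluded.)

degeneracy = 1

The level has n_x² + n_y² = 32. The ordered positive-integer solutions are (4, 4).
That gives 1 state.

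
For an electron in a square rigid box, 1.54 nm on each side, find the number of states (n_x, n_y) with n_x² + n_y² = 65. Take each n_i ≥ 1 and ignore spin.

degeneracy = 4

The level has n_x² + n_y² = 65. The ordered positive-integer solutions are (1, 8), (4, 7), (7, 4), (8, 1).
That gives 4 states.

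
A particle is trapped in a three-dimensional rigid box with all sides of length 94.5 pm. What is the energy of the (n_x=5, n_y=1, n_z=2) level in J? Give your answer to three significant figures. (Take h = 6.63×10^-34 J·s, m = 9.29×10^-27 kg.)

E = 1.99×10^-20 J

For a 3D rectangular well E = (h²/8m)·Σ n_i²/L_i² = (6.63×10^-34)²/(8·9.29×10^-27) · [5²/(94.5 pm)² + 1²/(94.5 pm)² + 2²/(94.5 pm)²].
Evaluating gives E = 1.99×10^-20 J.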